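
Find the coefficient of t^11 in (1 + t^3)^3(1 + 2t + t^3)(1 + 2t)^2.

(1 + t^3)^3 has coefficients 1,0,0,3,0,0,3,0,0,1 for degrees 0…9.
(1 + 2t + t^3) has coefficients 1,2,0,1,0,0,0,0,0,0,0,0 for degrees 0…11.
Finally multiplying by (1 + 2t)^2, the product of all factors after the first has coefficients 1,6,12,9,4,4,0,0,0,0,0,0 for degrees 0…11.
[t^11] = 1·0 + 3·0 + 3·4 + 1·12 = 24.

24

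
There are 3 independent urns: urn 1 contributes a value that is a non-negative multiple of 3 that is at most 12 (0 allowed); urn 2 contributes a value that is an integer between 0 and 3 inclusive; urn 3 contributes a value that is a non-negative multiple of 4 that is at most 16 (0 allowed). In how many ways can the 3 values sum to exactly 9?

4

The generating function for the choices is (1 + z^3 + z^6 + z^9 + z^12)·(1 + z + z^2 + z^3)·(1 + z^4 + z^8 + z^12 + z^16); the count is [z^9].
(1 + z^3 + z^6 + z^9 + z^12) has coefficients 1,0,0,1,0,0,1,0,0,1 for degrees 0…9.
(1 + z + z^2 + z^3) has coefficients 1,1,1,1,0,0,0,0,0,0 for degrees 0…9.
Finally multiplying by (1 + z^4 + z^8 + z^12 + z^16), the product of all factors after the first has coefficients 1,1,1,1,1,1,1,1,1,1 for degrees 0…9.
[z^9] = 1·1 + 1·1 + 1·1 + 1·1 = 4.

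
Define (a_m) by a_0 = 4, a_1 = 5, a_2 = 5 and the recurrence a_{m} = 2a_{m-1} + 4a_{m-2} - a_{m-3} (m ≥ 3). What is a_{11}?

The ordinary generating function has denominator 1 - 2t - 4t^2 + t^3.
Iterating the recurrence: a_0,…,a_{11} = 4, 5, 5, 26, 67, 233, 708, 2281, 7161, 22738, 71839, 227469.

227469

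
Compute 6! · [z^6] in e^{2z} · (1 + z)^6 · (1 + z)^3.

523072

The EGF product rule gives c_6 = Σ_{k_1+k_2+k_3=6} C(6; k_1,k_2,k_3) · ∏ g_i(k_i), where e^{2z} gives (2)^k; (1+z)^6 gives the falling factorial (6)_k; (1+z)^3 gives the falling factorial (3)_k.
g_1(k) for k = 0…6: 1, 2, 4, 8, 16, 32, 64.
g_2(k) for k = 0…6: 1, 6, 30, 120, 360, 720, 720.
g_3(k) for k = 0…6: 1, 3, 6, 6, 0, 0, 0.
First combine the last two factors: h(k) = Σ_j C(k,j)·g_2(j)·g_3(k−j) for k = 0…6: 1, 9, 72, 504, 3024, 15120, 60480.
c_6 = Σ_k C(6,k)·g_1(k)·h(6−k) = 1·1·60480 + 6·2·15120 + 15·4·3024 + 20·8·504 + 15·16·72 + 6·32·9 + 1·64·1 = 60480 + 181440 + 181440 + 80640 + 17280 + 1728 + 64 = 523072.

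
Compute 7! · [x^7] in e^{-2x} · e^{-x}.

-2187

The EGF product rule gives c_7 = Σ_{k_1+k_2=7} C(7; k_1,k_2) · ∏ g_i(k_i), where e^{-2x} gives (-2)^k; e^{-x} gives (-1)^k.
g_1(k) for k = 0…7: 1, -2, 4, -8, 16, -32, 64, -128.
g_2(k) for k = 0…7: 1, -1, 1, -1, 1, -1, 1, -1.
c_7 = Σ_k C(7,k)·g_1(k)·g_2(7−k) = 1·1·(-1) + 7·(-2)·1 + 21·4·(-1) + 35·(-8)·1 + 35·16·(-1) + 21·(-32)·1 + 7·64·(-1) + 1·(-128)·1 = −1 − 14 − 84 − 280 − 560 − 672 − 448 − 128 = -2187.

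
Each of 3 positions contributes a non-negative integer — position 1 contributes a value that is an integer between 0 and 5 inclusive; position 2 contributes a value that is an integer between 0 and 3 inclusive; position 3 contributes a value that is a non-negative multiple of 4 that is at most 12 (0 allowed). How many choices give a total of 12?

6

The generating function for the choices is (1 + x + x^2 + x^3 + x^4 + x^5)·(1 + x + x^2 + x^3)·(1 + x^4 + x^8 + x^12); the count is [x^12].
(1 + x + x^2 + x^3 + x^4 + x^5) has coefficients 1,1,1,1,1,1 for degrees 0…5.
(1 + x + x^2 + x^3) has coefficients 1,1,1,1,0,0,0,0,0,0,0,0,0 for degrees 0…12.
Finally multiplying by (1 + x^4 + x^8 + x^12), the product of all factors after the first has coefficients 1,1,1,1,1,1,1,1,1,1,1,1,1 for degrees 0…12.
[x^12] = 1·1 + 1·1 + 1·1 + 1·1 + 1·1 + 1·1 = 6.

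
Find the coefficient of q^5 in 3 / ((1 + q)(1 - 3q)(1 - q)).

The denominator gives the recurrence a_n = 3a_(n−1) + a_(n−2) − 3a_(n−3) for n ≥ 3; the numerator fixes a_0 = 3, a_1 = 9, a_2 = 30.
Iterating: 3, 9, 30, 90, 273, 819, so a_5 = 819.

819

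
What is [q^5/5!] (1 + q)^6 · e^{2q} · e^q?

The EGF product rule gives c_5 = Σ_{k_1+k_2+k_3=5} C(5; k_1,k_2,k_3) · ∏ g_i(k_i), where (1+q)^6 gives the falling factorial (6)_k; e^{2q} gives (2)^k; e^q gives (1)^k.
g_1(k) for k = 0…5: 1, 6, 30, 120, 360, 720.
g_2(k) for k = 0…5: 1, 2, 4, 8, 16, 32.
g_3(k) for k = 0…5: 1, 1, 1, 1, 1, 1.
First combine the last two factors: h(k) = Σ_j C(k,j)·g_2(j)·g_3(k−j) for k = 0…5: 1, 3, 9, 27, 81, 243.
c_5 = Σ_k C(5,k)·g_1(k)·h(5−k) = 1·1·243 + 5·6·81 + 10·30·27 + 10·120·9 + 5·360·3 + 1·720·1 = 243 + 2430 + 8100 + 10800 + 5400 + 720 = 27693.

27693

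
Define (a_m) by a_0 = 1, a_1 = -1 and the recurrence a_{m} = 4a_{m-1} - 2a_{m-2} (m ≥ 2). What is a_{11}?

The ordinary generating function has denominator 1 - 4y + 2y^2.
Iterating the recurrence: a_0,…,a_{11} = 1, -1, -6, -22, -76, -260, -888, -3032, -10352, -35344, -120672, -412000.

-412000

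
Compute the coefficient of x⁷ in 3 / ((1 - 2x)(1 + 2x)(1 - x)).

The denominator gives the recurrence a_n = a_(n−1) + 4a_(n−2) − 4a_(n−3) for n ≥ 3; the numerator fixes a_0 = 3, a_1 = 3, a_2 = 15.
Iterating: 3, 3, 15, 15, 63, 63, 255, 255, so a_7 = 255.

255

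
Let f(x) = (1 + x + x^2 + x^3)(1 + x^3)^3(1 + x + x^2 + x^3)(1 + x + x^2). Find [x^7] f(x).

(1 + x + x^2 + x^3) has coefficients 1,1,1,1 for degrees 0…3.
(1 + x^3)^3 has coefficients 1,0,0,3,0,0,3,0 for degrees 0…7.
Multiplying by (1 + x + x^2 + x^3) gives running coefficients 1,1,1,4,3,3,6,3 for degrees 0…7.
Finally multiplying by (1 + x + x^2), the product of all factors after the first has coefficients 1,2,3,6,8,10,12,12 for degrees 0…7.
[x^7] = 1·12 + 1·12 + 1·10 + 1·8 = 42.

42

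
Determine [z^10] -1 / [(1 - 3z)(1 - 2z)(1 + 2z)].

-105469

The denominator gives the recurrence a_n = 3a_(n−1) + 4a_(n−2) − 12a_(n−3) for n ≥ 3; the numerator fixes a_0 = -1, a_1 = -3, a_2 = -13.
Iterating: -1, -3, -13, -39, -133, -399, -1261, -3783, -11605, -34815, -105469, so a_10 = -105469.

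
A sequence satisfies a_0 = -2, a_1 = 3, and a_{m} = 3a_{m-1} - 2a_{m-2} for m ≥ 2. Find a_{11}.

The ordinary generating function has denominator 1 - 3q + 2q^2.
Iterating the recurrence: a_0,…,a_{11} = -2, 3, 13, 33, 73, 153, 313, 633, 1273, 2553, 5113, 10233.

10233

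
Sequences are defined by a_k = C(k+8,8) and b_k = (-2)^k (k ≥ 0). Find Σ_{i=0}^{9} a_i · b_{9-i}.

This is [x^9] in the product of the two ordinary generating functions.
Σ = 1·(-512) + 9·256 + 45·(-128) + 165·64 + 495·(-32) + 1287·16 + 3003·(-8) + 6435·4 + 12870·(-2) + 24310·1 = 11630.

11630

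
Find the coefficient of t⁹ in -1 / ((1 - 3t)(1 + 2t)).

-11605

Partial fractions give a closed form: a_n = (-3/5)·3^n + (-2/5)·(-2)^n.
At n = 9: a_9 = -11605.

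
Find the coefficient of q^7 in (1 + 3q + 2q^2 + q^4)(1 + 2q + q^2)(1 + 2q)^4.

(1 + 3q + 2q^2 + q^4) has coefficients 1,3,2,0,1 for degrees 0…4.
(1 + 2q + q^2) has coefficients 1,2,1,0,0,0,0,0 for degrees 0…7.
Finally multiplying by (1 + 2q)^4, the product of all factors after the first has coefficients 1,10,41,88,104,64,16,0 for degrees 0…7.
[q^7] = 1·0 + 3·16 + 2·64 + 1·88 = 264.

264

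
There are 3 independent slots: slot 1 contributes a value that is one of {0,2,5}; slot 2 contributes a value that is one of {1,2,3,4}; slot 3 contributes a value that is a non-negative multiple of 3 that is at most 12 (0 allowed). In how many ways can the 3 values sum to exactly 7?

The generating function for the choices is (1 + x^2 + x^5)·(x + x^2 + x^3 + x^4)·(1 + x^3 + x^6 + x^9 + x^12); the count is [x^7].
(1 + x^2 + x^5) has coefficients 1,0,1,0,0,1 for degrees 0…5.
(x + x^2 + x^3 + x^4) has coefficients 0,1,1,1,1,0,0,0 for degrees 0…7.
Finally multiplying by (1 + x^3 + x^6 + x^9 + x^12), the product of all factors after the first has coefficients 0,1,1,1,2,1,1,2 for degrees 0…7.
[x^7] = 1·2 + 1·1 + 1·1 = 4.

4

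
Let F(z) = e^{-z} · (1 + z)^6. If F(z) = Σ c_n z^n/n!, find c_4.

37

The EGF product rule gives c_4 = Σ_{k_1+k_2=4} C(4; k_1,k_2) · ∏ g_i(k_i), where e^{-z} gives (-1)^k; (1+z)^6 gives the falling factorial (6)_k.
g_1(k) for k = 0…4: 1, -1, 1, -1, 1.
g_2(k) for k = 0…4: 1, 6, 30, 120, 360.
c_4 = Σ_k C(4,k)·g_1(k)·g_2(4−k) = 1·1·360 + 4·(-1)·120 + 6·1·30 + 4·(-1)·6 + 1·1·1 = 360 − 480 + 180 − 24 + 1 = 37.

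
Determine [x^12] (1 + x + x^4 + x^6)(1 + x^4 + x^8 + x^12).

(1 + x + x^4 + x^6) has coefficients 1,1,0,0,1,0,1 for degrees 0…6.
(1 + x^4 + x^8 + x^12) has coefficients 1,0,0,0,1,0,0,0,1,0,0,0,1 for degrees 0…12.
[x^12] = 1·1 + 1·0 + 1·1 + 1·0 = 2.

2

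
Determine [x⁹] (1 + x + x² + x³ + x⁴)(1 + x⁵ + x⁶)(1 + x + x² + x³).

(1 + x + x² + x³ + x⁴) has coefficients 1,1,1,1,1 for degrees 0…4.
(1 + x⁵ + x⁶) has coefficients 1,0,0,0,0,1,1,0,0,0 for degrees 0…9.
Finally multiplying by (1 + x + x² + x³), the product of all factors after the first has coefficients 1,1,1,1,0,1,2,2,2,1 for degrees 0…9.
[x⁹] = 1·1 + 1·2 + 1·2 + 1·2 + 1·1 = 8.

8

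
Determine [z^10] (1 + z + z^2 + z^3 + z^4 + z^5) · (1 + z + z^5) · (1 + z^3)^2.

5

(1 + z + z^2 + z^3 + z^4 + z^5) has coefficients 1,1,1,1,1,1 for degrees 0…5.
(1 + z + z^5) has coefficients 1,1,0,0,0,1,0,0,0,0,0 for degrees 0…10.
Finally multiplying by (1 + z^3)^2, the product of all factors after the first has coefficients 1,1,0,2,2,1,1,1,2,0,0 for degrees 0…10.
[z^10] = 1·0 + 1·0 + 1·2 + 1·1 + 1·1 + 1·1 = 5.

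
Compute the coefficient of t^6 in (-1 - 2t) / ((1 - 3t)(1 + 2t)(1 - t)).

Partial fractions give a closed form: a_n = (-3/2)·3^n + (1/2)·1^n.
At n = 6: a_6 = -1093.

-1093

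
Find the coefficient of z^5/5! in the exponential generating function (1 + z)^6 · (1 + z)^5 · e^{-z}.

The EGF product rule gives c_5 = Σ_{k_1+k_2+k_3=5} C(5; k_1,k_2,k_3) · ∏ g_i(k_i), where (1+z)^6 gives the falling factorial (6)_k; (1+z)^5 gives the falling factorial (5)_k; e^{-z} gives (-1)^k.
g_1(k) for k = 0…5: 1, 6, 30, 120, 360, 720.
g_2(k) for k = 0…5: 1, 5, 20, 60, 120, 120.
g_3(k) for k = 0…5: 1, -1, 1, -1, 1, -1.
First combine the last two factors: h(k) = Σ_j C(k,j)·g_2(j)·g_3(k−j) for k = 0…5: 1, 4, 11, 14, -19, -56.
c_5 = Σ_k C(5,k)·g_1(k)·h(5−k) = 1·1·(-56) + 5·6·(-19) + 10·30·14 + 10·120·11 + 5·360·4 + 1·720·1 = −56 − 570 + 4200 + 13200 + 7200 + 720 = 24694.

24694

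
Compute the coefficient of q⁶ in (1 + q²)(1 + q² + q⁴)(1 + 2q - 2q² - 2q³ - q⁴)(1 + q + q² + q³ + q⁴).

-6

(1 + q²) has coefficients 1,0,1 for degrees 0…2.
(1 + q² + q⁴) has coefficients 1,0,1,0,1,0,0 for degrees 0…6.
Multiplying by (1 + 2q - 2q² - 2q³ - q⁴) gives running coefficients 1,2,-1,0,-2,0,-3 for degrees 0…6.
Finally multiplying by (1 + q + q² + q³ + q⁴), the product of all factors after the first has coefficients 1,3,2,2,0,-1,-6 for degrees 0…6.
[q⁶] = 1·(-6) + 1·0 = -6.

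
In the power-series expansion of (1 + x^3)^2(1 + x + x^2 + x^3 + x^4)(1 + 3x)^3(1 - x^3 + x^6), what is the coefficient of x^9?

55

(1 + x^3)^2 has coefficients 1,0,0,2,0,0,1 for degrees 0…6.
(1 + x + x^2 + x^3 + x^4) has coefficients 1,1,1,1,1,0,0,0,0,0 for degrees 0…9.
Multiplying by (1 + 3x)^3 gives running coefficients 1,10,37,64,64,63,54,27,0,0 for degrees 0…9.
Finally multiplying by (1 - x^3 + x^6), the product of all factors after the first has coefficients 1,10,37,63,54,26,-9,-27,-26,10 for degrees 0…9.
[x^9] = 1·10 + 2·(-9) + 1·63 = 55.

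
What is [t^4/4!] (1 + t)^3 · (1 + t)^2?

The EGF product rule gives c_4 = Σ_{k_1+k_2=4} C(4; k_1,k_2) · ∏ g_i(k_i), where (1+t)^3 gives the falling factorial (3)_k; (1+t)^2 gives the falling factorial (2)_k.
g_1(k) for k = 0…4: 1, 3, 6, 6, 0.
g_2(k) for k = 0…4: 1, 2, 2, 0, 0.
c_4 = Σ_k C(4,k)·g_1(k)·g_2(4−k) = 6·6·2 + 4·6·2 = 72 + 48 = 120.

120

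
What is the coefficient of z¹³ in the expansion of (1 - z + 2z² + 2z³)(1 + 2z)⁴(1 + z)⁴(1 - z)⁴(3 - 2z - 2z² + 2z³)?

(1 - z + 2z² + 2z³) has coefficients 1,-1,2,2 for degrees 0…3.
(1 + 2z)⁴ has coefficients 1,8,24,32,16,0,0,0,0,0,0,0,0,0 for degrees 0…13.
Multiplying by (1 + z)⁴ gives running coefficients 1,12,62,180,321,360,248,96,16,0,0,0,0,0 for degrees 0…13.
Multiplying by (1 - z)⁴ gives running coefficients 1,8,20,0,-74,-80,76,160,1,-120,-40,32,16,0 for degrees 0…13.
Finally multiplying by (3 - 2z - 2z² + 2z³), the product of all factors after the first has coefficients 3,22,42,-54,-246,-52,536,340,-629,-530,438,418,-176,-176 for degrees 0…13.
[z¹³] = 1·(-176) − 1·(-176) + 2·418 + 2·438 = 1712.

1712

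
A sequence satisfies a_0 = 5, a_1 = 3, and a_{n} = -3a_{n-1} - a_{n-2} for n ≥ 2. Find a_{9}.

The ordinary generating function has denominator 1 + 3x + x^2.
Iterating the recurrence: a_0,…,a_{9} = 5, 3, -14, 39, -103, 270, -707, 1851, -4846, 12687.

12687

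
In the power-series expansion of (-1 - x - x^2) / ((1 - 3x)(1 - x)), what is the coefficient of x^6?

-1578

The denominator gives the recurrence a_n = 4a_(n−1) − 3a_(n−2) for n ≥ 3; the numerator fixes a_0 = -1, a_1 = -5, a_2 = -18.
Iterating: -1, -5, -18, -57, -174, -525, -1578, so a_6 = -1578.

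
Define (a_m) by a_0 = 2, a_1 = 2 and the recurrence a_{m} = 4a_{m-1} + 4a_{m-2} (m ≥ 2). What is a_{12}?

The ordinary generating function has denominator 1 - 4q - 4q^2.
Iterating the recurrence: a_0,…,a_{12} = 2, 2, 16, 72, 352, 1696, 8192, 39552, 190976, 922112, 4452352, 21497856, 103800832.

103800832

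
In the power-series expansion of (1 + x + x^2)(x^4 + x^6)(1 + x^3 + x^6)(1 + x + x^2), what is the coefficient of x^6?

(1 + x + x^2) has coefficients 1,1,1 for degrees 0…2.
(x^4 + x^6) has coefficients 0,0,0,0,1,0,1 for degrees 0…6.
Multiplying by (1 + x^3 + x^6) gives running coefficients 0,0,0,0,1,0,1 for degrees 0…6.
Finally multiplying by (1 + x + x^2), the product of all factors after the first has coefficients 0,0,0,0,1,1,2 for degrees 0…6.
[x^6] = 1·2 + 1·1 + 1·1 = 4.

4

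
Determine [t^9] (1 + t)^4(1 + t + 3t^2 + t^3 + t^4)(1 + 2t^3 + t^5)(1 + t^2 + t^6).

(1 + t)^4 has coefficients 1,4,6,4,1 for degrees 0…4.
(1 + t + 3t^2 + t^3 + t^4) has coefficients 1,1,3,1,1,0,0,0,0,0 for degrees 0…9.
Multiplying by (1 + 2t^3 + t^5) gives running coefficients 1,1,3,3,3,7,3,5,1,1 for degrees 0…9.
Finally multiplying by (1 + t^2 + t^6), the product of all factors after the first has coefficients 1,1,4,4,6,10,7,13,7,9 for degrees 0…9.
[t^9] = 1·9 + 4·7 + 6·13 + 4·7 + 1·10 = 153.

153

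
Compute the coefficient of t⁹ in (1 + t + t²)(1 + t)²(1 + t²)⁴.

(1 + t + t²) has coefficients 1,1,1 for degrees 0…2.
(1 + t)² has coefficients 1,2,1,0,0,0,0,0,0,0 for degrees 0…9.
Finally multiplying by (1 + t²)⁴, the product of all factors after the first has coefficients 1,2,5,8,10,12,10,8,5,2 for degrees 0…9.
[t⁹] = 1·2 + 1·5 + 1·8 = 15.

15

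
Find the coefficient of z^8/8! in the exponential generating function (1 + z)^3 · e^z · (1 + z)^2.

The EGF product rule gives c_8 = Σ_{k_1+k_2+k_3=8} C(8; k_1,k_2,k_3) · ∏ g_i(k_i), where (1+z)^3 gives the falling factorial (3)_k; e^z gives (1)^k; (1+z)^2 gives the falling factorial (2)_k.
g_1(k) for k = 0…8: 1, 3, 6, 6, 0, 0, 0, 0, 0.
g_2(k) for k = 0…8: 1, 1, 1, 1, 1, 1, 1, 1, 1.
g_3(k) for k = 0…8: 1, 2, 2, 0, 0, 0, 0, 0, 0.
First combine the last two factors: h(k) = Σ_j C(k,j)·g_2(j)·g_3(k−j) for k = 0…8: 1, 3, 7, 13, 21, 31, 43, 57, 73.
c_8 = Σ_k C(8,k)·g_1(k)·h(8−k) = 1·1·73 + 8·3·57 + 28·6·43 + 56·6·31 = 73 + 1368 + 7224 + 10416 = 19081.

19081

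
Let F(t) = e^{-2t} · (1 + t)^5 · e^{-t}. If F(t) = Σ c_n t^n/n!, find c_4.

The EGF product rule gives c_4 = Σ_{k_1+k_2+k_3=4} C(4; k_1,k_2,k_3) · ∏ g_i(k_i), where e^{-2t} gives (-2)^k; (1+t)^5 gives the falling factorial (5)_k; e^{-t} gives (-1)^k.
g_1(k) for k = 0…4: 1, -2, 4, -8, 16.
g_2(k) for k = 0…4: 1, 5, 20, 60, 120.
g_3(k) for k = 0…4: 1, -1, 1, -1, 1.
First combine the last two factors: h(k) = Σ_j C(k,j)·g_2(j)·g_3(k−j) for k = 0…4: 1, 4, 11, 14, -19.
c_4 = Σ_k C(4,k)·g_1(k)·h(4−k) = 1·1·(-19) + 4·(-2)·14 + 6·4·11 + 4·(-8)·4 + 1·16·1 = −19 − 112 + 264 − 128 + 16 = 21.

21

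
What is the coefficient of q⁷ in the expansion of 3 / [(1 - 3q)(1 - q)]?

Partial fractions give a closed form: a_n = (9/2)·3^n + (-3/2)·1^n.
At n = 7: a_7 = 9840.

9840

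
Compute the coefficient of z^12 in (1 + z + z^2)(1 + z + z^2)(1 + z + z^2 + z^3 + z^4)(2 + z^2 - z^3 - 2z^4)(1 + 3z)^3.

-956

(1 + z + z^2) has coefficients 1,1,1 for degrees 0…2.
(1 + z + z^2) has coefficients 1,1,1,0,0,0,0,0,0,0,0,0,0 for degrees 0…12.
Multiplying by (1 + z + z^2 + z^3 + z^4) gives running coefficients 1,2,3,3,3,2,1,0,0,0,0,0,0 for degrees 0…12.
Multiplying by (2 + z^2 - z^3 - 2z^4) gives running coefficients 2,4,7,7,5,0,-4,-7,-7,-5,-2,0,0 for degrees 0…12.
Finally multiplying by (1 + 3z)^3, the product of all factors after the first has coefficients 2,22,97,232,365,423,320,92,-178,-365,-425,-342,-189 for degrees 0…12.
[z^12] = 1·(-189) + 1·(-342) + 1·(-425) = -956.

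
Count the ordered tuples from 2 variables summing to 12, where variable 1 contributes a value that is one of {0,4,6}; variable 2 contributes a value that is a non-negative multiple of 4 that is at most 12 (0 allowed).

2

The generating function for the choices is (1 + y⁴ + y⁶)·(1 + y⁴ + y⁸ + y¹²); the count is [y¹²].
(1 + y⁴ + y⁶) has coefficients 1,0,0,0,1,0,1 for degrees 0…6.
(1 + y⁴ + y⁸ + y¹²) has coefficients 1,0,0,0,1,0,0,0,1,0,0,0,1 for degrees 0…12.
[y¹²] = 1·1 + 1·1 + 1·0 = 2.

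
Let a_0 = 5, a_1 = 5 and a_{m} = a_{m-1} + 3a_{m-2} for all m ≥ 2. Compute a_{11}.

30800

The ordinary generating function has denominator 1 - y - 3y^2.
Iterating the recurrence: a_0,…,a_{11} = 5, 5, 20, 35, 95, 200, 485, 1085, 2540, 5795, 13415, 30800.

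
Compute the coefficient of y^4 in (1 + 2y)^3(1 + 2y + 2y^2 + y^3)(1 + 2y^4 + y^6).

(1 + 2y)^3 has coefficients 1,6,12,8 for degrees 0…3.
(1 + 2y + 2y^2 + y^3) has coefficients 1,2,2,1,0 for degrees 0…4.
Finally multiplying by (1 + 2y^4 + y^6), the product of all factors after the first has coefficients 1,2,2,1,2 for degrees 0…4.
[y^4] = 1·2 + 6·1 + 12·2 + 8·2 = 48.

48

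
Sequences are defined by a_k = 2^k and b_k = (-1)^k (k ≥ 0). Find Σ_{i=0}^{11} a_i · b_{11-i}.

1365

The convolution is the x^11 coefficient of A(x)B(x).
Σ = 1·(-1) + 2·1 + 4·(-1) + 8·1 + 16·(-1) + 32·1 + 64·(-1) + 128·1 + 256·(-1) + 512·1 + 1024·(-1) + 2048·1 = 1365.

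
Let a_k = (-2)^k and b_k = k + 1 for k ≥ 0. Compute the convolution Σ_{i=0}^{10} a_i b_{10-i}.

459

This is [x^10] in the product of the two ordinary generating functions.
Σ = 1·11 − 2·10 + 4·9 − 8·8 + 16·7 − 32·6 + 64·5 − 128·4 + 256·3 − 512·2 + 1024·1 = 459.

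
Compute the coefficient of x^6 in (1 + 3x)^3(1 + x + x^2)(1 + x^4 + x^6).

(1 + 3x)^3 has coefficients 1,9,27,27 for degrees 0…3.
(1 + x + x^2) has coefficients 1,1,1,0,0,0,0 for degrees 0…6.
Finally multiplying by (1 + x^4 + x^6), the product of all factors after the first has coefficients 1,1,1,0,1,1,2 for degrees 0…6.
[x^6] = 1·2 + 9·1 + 27·1 + 27·0 = 38.

38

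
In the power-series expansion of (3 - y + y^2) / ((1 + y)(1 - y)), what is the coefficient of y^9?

The denominator gives the recurrence a_n = a_(n−2) for n ≥ 3; the numerator fixes a_0 = 3, a_1 = -1, a_2 = 4.
Iterating: 3, -1, 4, -1, 4, -1, 4, -1, 4, -1, so a_9 = -1.

-1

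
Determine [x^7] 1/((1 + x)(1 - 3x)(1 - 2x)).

4750

Partial fractions give a closed form: a_n = (1/12)·(-1)^n + (9/4)·3^n + (-4/3)·2^n.
At n = 7: a_7 = 4750.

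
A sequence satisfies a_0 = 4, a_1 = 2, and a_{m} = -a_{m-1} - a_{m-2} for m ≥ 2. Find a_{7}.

2

The ordinary generating function has denominator 1 + y + y^2.
Iterating the recurrence: a_0,…,a_{7} = 4, 2, -6, 4, 2, -6, 4, 2.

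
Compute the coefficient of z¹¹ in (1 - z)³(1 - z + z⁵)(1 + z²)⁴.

(1 - z)³ has coefficients 1,-3,3,-1 for degrees 0…3.
(1 - z + z⁵) has coefficients 1,-1,0,0,0,1,0,0,0,0,0,0 for degrees 0…11.
Finally multiplying by (1 + z²)⁴, the product of all factors after the first has coefficients 1,-1,4,-4,6,-5,4,0,1,5,0,4 for degrees 0…11.
[z¹¹] = 1·4 − 3·0 + 3·5 − 1·1 = 18.

18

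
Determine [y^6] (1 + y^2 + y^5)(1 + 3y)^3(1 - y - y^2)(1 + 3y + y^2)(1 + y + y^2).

(1 + y^2 + y^5) has coefficients 1,0,1,0,0,1 for degrees 0…5.
(1 + 3y)^3 has coefficients 1,9,27,27,0,0,0 for degrees 0…6.
Multiplying by (1 - y - y^2) gives running coefficients 1,8,17,-9,-54,-27,0 for degrees 0…6.
Multiplying by (1 + 3y + y^2) gives running coefficients 1,11,42,50,-64,-198,-135 for degrees 0…6.
Finally multiplying by (1 + y + y^2), the product of all factors after the first has coefficients 1,12,54,103,28,-212,-397 for degrees 0…6.
[y^6] = 1·(-397) + 1·28 + 1·12 = -357.

-357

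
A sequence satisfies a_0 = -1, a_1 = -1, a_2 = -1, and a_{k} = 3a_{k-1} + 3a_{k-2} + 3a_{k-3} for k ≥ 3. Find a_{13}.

-7707393

The ordinary generating function has denominator 1 - 3t - 3t^2 - 3t^3.
Iterating the recurrence: a_0,…,a_{13} = -1, -1, -1, -9, -33, -129, -513, -2025, -8001, -31617, -124929, -493641, -1950561, -7707393.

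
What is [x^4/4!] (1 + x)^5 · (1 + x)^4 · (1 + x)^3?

11880

The EGF product rule gives c_4 = Σ_{k_1+k_2+k_3=4} C(4; k_1,k_2,k_3) · ∏ g_i(k_i), where (1+x)^5 gives the falling factorial (5)_k; (1+x)^4 gives the falling factorial (4)_k; (1+x)^3 gives the falling factorial (3)_k.
g_1(k) for k = 0…4: 1, 5, 20, 60, 120.
g_2(k) for k = 0…4: 1, 4, 12, 24, 24.
g_3(k) for k = 0…4: 1, 3, 6, 6, 0.
First combine the last two factors: h(k) = Σ_j C(k,j)·g_2(j)·g_3(k−j) for k = 0…4: 1, 7, 42, 210, 840.
c_4 = Σ_k C(4,k)·g_1(k)·h(4−k) = 1·1·840 + 4·5·210 + 6·20·42 + 4·60·7 + 1·120·1 = 840 + 4200 + 5040 + 1680 + 120 = 11880.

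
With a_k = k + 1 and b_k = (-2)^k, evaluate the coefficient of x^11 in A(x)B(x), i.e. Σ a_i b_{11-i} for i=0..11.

The convolution is the t^11 coefficient of A(t)B(t).
Σ = 1·(-2048) + 2·1024 + 3·(-512) + 4·256 + 5·(-128) + 6·64 + 7·(-32) + 8·16 + 9·(-8) + 10·4 + 11·(-2) + 12·1 = -906.

-906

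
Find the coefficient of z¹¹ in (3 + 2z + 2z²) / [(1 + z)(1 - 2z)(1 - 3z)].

Partial fractions give a closed form: a_n = (1/4)·(-1)^n + (-6)·2^n + (35/4)·3^n.
At n = 11: a_11 = 1537748.

1537748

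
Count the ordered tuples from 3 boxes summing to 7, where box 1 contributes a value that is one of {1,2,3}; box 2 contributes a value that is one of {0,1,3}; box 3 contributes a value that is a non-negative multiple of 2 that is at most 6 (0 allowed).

The generating function for the choices is (t + t^2 + t^3)·(1 + t + t^3)·(1 + t^2 + t^4 + t^6); the count is [t^7].
(t + t^2 + t^3) has coefficients 0,1,1,1 for degrees 0…3.
(1 + t + t^3) has coefficients 1,1,0,1,0,0,0,0 for degrees 0…7.
Finally multiplying by (1 + t^2 + t^4 + t^6), the product of all factors after the first has coefficients 1,1,1,2,1,2,1,2 for degrees 0…7.
[t^7] = 1·1 + 1·2 + 1·1 = 4.

4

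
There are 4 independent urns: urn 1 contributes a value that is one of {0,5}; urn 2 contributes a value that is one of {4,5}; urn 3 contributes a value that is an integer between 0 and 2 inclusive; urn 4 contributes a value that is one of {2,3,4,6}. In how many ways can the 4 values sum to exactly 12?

5

The generating function for the choices is (1 + t⁵)·(t⁴ + t⁵)·(1 + t + t²)·(t² + t³ + t⁴ + t⁶); the count is [t¹²].
(1 + t⁵) has coefficients 1,0,0,0,0,1 for degrees 0…5.
(t⁴ + t⁵) has coefficients 0,0,0,0,1,1,0,0,0,0,0,0,0 for degrees 0…12.
Multiplying by (1 + t + t²) gives running coefficients 0,0,0,0,1,2,2,1,0,0,0,0,0 for degrees 0…12.
Finally multiplying by (t² + t³ + t⁴ + t⁶), the product of all factors after the first has coefficients 0,0,0,0,0,0,1,3,5,5,4,3,2 for degrees 0…12.
[t¹²] = 1·2 + 1·3 = 5.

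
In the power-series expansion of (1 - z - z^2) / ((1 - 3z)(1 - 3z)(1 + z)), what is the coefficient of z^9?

The denominator gives the recurrence a_n = 5a_(n−1) − 3a_(n−2) − 9a_(n−3) for n ≥ 3; the numerator fixes a_0 = 1, a_1 = 4, a_2 = 16.
Iterating: 1, 4, 16, 59, 211, 734, 2506, 8429, 28021, 92264, so a_9 = 92264.

92264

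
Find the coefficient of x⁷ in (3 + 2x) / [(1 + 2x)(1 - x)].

Partial fractions give a closed form: a_n = (4/3)·(-2)^n + (5/3)·1^n.
At n = 7: a_7 = -169.

-169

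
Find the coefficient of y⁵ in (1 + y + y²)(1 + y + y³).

1

(1 + y + y²) has coefficients 1,1,1 for degrees 0…2.
(1 + y + y³) has coefficients 1,1,0,1,0,0 for degrees 0…5.
[y⁵] = 1·0 + 1·0 + 1·1 = 1.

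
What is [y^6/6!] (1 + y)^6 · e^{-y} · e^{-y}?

592

The EGF product rule gives c_6 = Σ_{k_1+k_2+k_3=6} C(6; k_1,k_2,k_3) · ∏ g_i(k_i), where (1+y)^6 gives the falling factorial (6)_k; e^{-y} gives (-1)^k; e^{-y} gives (-1)^k.
g_1(k) for k = 0…6: 1, 6, 30, 120, 360, 720, 720.
g_2(k) for k = 0…6: 1, -1, 1, -1, 1, -1, 1.
g_3(k) for k = 0…6: 1, -1, 1, -1, 1, -1, 1.
First combine the last two factors: h(k) = Σ_j C(k,j)·g_2(j)·g_3(k−j) for k = 0…6: 1, -2, 4, -8, 16, -32, 64.
c_6 = Σ_k C(6,k)·g_1(k)·h(6−k) = 1·1·64 + 6·6·(-32) + 15·30·16 + 20·120·(-8) + 15·360·4 + 6·720·(-2) + 1·720·1 = 64 − 1152 + 7200 − 19200 + 21600 − 8640 + 720 = 592.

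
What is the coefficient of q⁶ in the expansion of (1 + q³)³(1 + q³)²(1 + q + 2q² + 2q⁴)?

10

(1 + q³)³ has coefficients 1,0,0,3,0,0,3 for degrees 0…6.
(1 + q³)² has coefficients 1,0,0,2,0,0,1 for degrees 0…6.
Finally multiplying by (1 + q + 2q² + 2q⁴), the product of all factors after the first has coefficients 1,1,2,2,4,4,1 for degrees 0…6.
[q⁶] = 1·1 + 3·2 + 3·1 = 10.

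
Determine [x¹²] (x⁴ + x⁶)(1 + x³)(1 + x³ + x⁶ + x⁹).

(x⁴ + x⁶) has coefficients 0,0,0,0,1,0,1 for degrees 0…6.
(1 + x³) has coefficients 1,0,0,1,0,0,0,0,0,0,0,0,0 for degrees 0…12.
Finally multiplying by (1 + x³ + x⁶ + x⁹), the product of all factors after the first has coefficients 1,0,0,2,0,0,2,0,0,2,0,0,1 for degrees 0…12.
[x¹²] = 1·0 + 1·2 = 2.

2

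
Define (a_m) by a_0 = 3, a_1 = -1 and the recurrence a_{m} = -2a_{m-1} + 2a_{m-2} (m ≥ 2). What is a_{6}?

384

The ordinary generating function has denominator 1 + 2x - 2x^2.
Iterating the recurrence: a_0,…,a_{6} = 3, -1, 8, -18, 52, -140, 384.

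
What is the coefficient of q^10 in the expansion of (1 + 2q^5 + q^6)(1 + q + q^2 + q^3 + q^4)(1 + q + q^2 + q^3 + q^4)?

13

(1 + 2q^5 + q^6) has coefficients 1,0,0,0,0,2,1 for degrees 0…6.
(1 + q + q^2 + q^3 + q^4) has coefficients 1,1,1,1,1,0,0,0,0,0,0 for degrees 0…10.
Finally multiplying by (1 + q + q^2 + q^3 + q^4), the product of all factors after the first has coefficients 1,2,3,4,5,4,3,2,1,0,0 for degrees 0…10.
[q^10] = 1·0 + 2·4 + 1·5 = 13.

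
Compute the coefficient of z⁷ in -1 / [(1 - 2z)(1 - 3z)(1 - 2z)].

-16867

The denominator gives the recurrence a_n = 7a_(n−1) − 16a_(n−2) + 12a_(n−3) for n ≥ 3; the numerator fixes a_0 = -1, a_1 = -7, a_2 = -33.
Iterating: -1, -7, -33, -131, -473, -1611, -5281, -16867, so a_7 = -16867.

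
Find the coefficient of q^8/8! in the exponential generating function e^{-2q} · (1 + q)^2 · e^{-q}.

The EGF product rule gives c_8 = Σ_{k_1+k_2+k_3=8} C(8; k_1,k_2,k_3) · ∏ g_i(k_i), where e^{-2q} gives (-2)^k; (1+q)^2 gives the falling factorial (2)_k; e^{-q} gives (-1)^k.
g_1(k) for k = 0…8: 1, -2, 4, -8, 16, -32, 64, -128, 256.
g_2(k) for k = 0…8: 1, 2, 2, 0, 0, 0, 0, 0, 0.
g_3(k) for k = 0…8: 1, -1, 1, -1, 1, -1, 1, -1, 1.
First combine the last two factors: h(k) = Σ_j C(k,j)·g_2(j)·g_3(k−j) for k = 0…8: 1, 1, -1, -1, 5, -11, 19, -29, 41.
c_8 = Σ_k C(8,k)·g_1(k)·h(8−k) = 1·1·41 + 8·(-2)·(-29) + 28·4·19 + 56·(-8)·(-11) + 70·16·5 + 56·(-32)·(-1) + 28·64·(-1) + 8·(-128)·1 + 1·256·1 = 41 + 464 + 2128 + 4928 + 5600 + 1792 − 1792 − 1024 + 256 = 12393.

12393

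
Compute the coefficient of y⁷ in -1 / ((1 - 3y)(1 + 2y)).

-1261

Partial fractions give a closed form: a_n = (-3/5)·3^n + (-2/5)·(-2)^n.
At n = 7: a_7 = -1261.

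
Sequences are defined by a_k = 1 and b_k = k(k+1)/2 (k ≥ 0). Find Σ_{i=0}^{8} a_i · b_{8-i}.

Write out a_i and b_{8-i} for i = 0,…,8 and sum the products.
Σ = 1·36 + 1·28 + 1·21 + 1·15 + 1·10 + 1·6 + 1·3 + 1·1 + 1·0 = 120.

120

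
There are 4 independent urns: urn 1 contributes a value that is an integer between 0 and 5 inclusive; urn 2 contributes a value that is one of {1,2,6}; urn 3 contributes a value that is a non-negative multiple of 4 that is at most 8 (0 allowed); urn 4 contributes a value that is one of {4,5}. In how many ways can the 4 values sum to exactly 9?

5

The generating function for the choices is (1 + q + q² + q³ + q⁴ + q⁵)·(q + q² + q⁶)·(1 + q⁴ + q⁸)·(q⁴ + q⁵); the count is [q⁹].
(1 + q + q² + q³ + q⁴ + q⁵) has coefficients 1,1,1,1,1,1 for degrees 0…5.
(q + q² + q⁶) has coefficients 0,1,1,0,0,0,1,0,0,0 for degrees 0…9.
Multiplying by (1 + q⁴ + q⁸) gives running coefficients 0,1,1,0,0,1,2,0,0,1 for degrees 0…9.
Finally multiplying by (q⁴ + q⁵), the product of all factors after the first has coefficients 0,0,0,0,0,1,2,1,0,1 for degrees 0…9.
[q⁹] = 1·1 + 1·0 + 1·1 + 1·2 + 1·1 + 1·0 = 5.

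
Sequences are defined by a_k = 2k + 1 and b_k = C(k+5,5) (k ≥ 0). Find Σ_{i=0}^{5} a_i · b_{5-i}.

Write out a_i and b_{5-i} for i = 0,…,5 and sum the products.
Σ = 1·252 + 3·126 + 5·56 + 7·21 + 9·6 + 11·1 = 1122.

1122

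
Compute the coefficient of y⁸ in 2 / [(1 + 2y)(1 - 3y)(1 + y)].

6314

Partial fractions give a closed form: a_n = (8/5)·(-2)^n + (9/10)·3^n + (-1/2)·(-1)^n.
At n = 8: a_8 = 6314.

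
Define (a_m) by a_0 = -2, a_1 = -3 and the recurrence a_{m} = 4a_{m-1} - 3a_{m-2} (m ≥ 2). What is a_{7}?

The ordinary generating function has denominator 1 - 4y + 3y^2.
Iterating the recurrence: a_0,…,a_{7} = -2, -3, -6, -15, -42, -123, -366, -1095.

-1095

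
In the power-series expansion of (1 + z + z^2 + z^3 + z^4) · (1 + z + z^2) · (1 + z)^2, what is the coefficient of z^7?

(1 + z + z^2 + z^3 + z^4) has coefficients 1,1,1,1,1 for degrees 0…4.
(1 + z + z^2) has coefficients 1,1,1,0,0,0,0,0 for degrees 0…7.
Finally multiplying by (1 + z)^2, the product of all factors after the first has coefficients 1,3,4,3,1,0,0,0 for degrees 0…7.
[z^7] = 1·0 + 1·0 + 1·0 + 1·1 + 1·3 = 4.

4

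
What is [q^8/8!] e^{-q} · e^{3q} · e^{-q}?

1

The EGF product rule gives c_8 = Σ_{k_1+k_2+k_3=8} C(8; k_1,k_2,k_3) · ∏ g_i(k_i), where e^{-q} gives (-1)^k; e^{3q} gives (3)^k; e^{-q} gives (-1)^k.
g_1(k) for k = 0…8: 1, -1, 1, -1, 1, -1, 1, -1, 1.
g_2(k) for k = 0…8: 1, 3, 9, 27, 81, 243, 729, 2187, 6561.
g_3(k) for k = 0…8: 1, -1, 1, -1, 1, -1, 1, -1, 1.
First combine the last two factors: h(k) = Σ_j C(k,j)·g_2(j)·g_3(k−j) for k = 0…8: 1, 2, 4, 8, 16, 32, 64, 128, 256.
c_8 = Σ_k C(8,k)·g_1(k)·h(8−k) = 1·1·256 + 8·(-1)·128 + 28·1·64 + 56·(-1)·32 + 70·1·16 + 56·(-1)·8 + 28·1·4 + 8·(-1)·2 + 1·1·1 = 256 − 1024 + 1792 − 1792 + 1120 − 448 + 112 − 16 + 1 = 1.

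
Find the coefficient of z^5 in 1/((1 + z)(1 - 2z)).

Partial fractions give a closed form: a_n = (1/3)·(-1)^n + (2/3)·2^n.
At n = 5: a_5 = 21.

21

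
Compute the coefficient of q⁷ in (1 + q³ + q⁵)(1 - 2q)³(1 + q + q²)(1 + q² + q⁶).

(1 + q³ + q⁵) has coefficients 1,0,0,1,0,1 for degrees 0…5.
(1 - 2q)³ has coefficients 1,-6,12,-8,0,0,0,0 for degrees 0…7.
Multiplying by (1 + q + q²) gives running coefficients 1,-5,7,-2,4,-8,0,0 for degrees 0…7.
Finally multiplying by (1 + q² + q⁶), the product of all factors after the first has coefficients 1,-5,8,-7,11,-10,5,-13 for degrees 0…7.
[q⁷] = 1·(-13) + 1·11 + 1·8 = 6.

6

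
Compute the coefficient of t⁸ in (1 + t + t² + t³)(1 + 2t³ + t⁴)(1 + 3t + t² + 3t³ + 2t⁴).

21

(1 + t + t² + t³) has coefficients 1,1,1,1 for degrees 0…3.
(1 + 2t³ + t⁴) has coefficients 1,0,0,2,1,0,0,0,0 for degrees 0…8.
Finally multiplying by (1 + 3t + t² + 3t³ + 2t⁴), the product of all factors after the first has coefficients 1,3,1,5,9,5,7,7,2 for degrees 0…8.
[t⁸] = 1·2 + 1·7 + 1·7 + 1·5 = 21.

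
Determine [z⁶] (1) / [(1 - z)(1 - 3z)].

1093

The denominator gives the recurrence a_n = 4a_(n−1) − 3a_(n−2) for n ≥ 3; the numerator fixes a_0 = 1, a_1 = 4, a_2 = 13.
Iterating: 1, 4, 13, 40, 121, 364, 1093, so a_6 = 1093.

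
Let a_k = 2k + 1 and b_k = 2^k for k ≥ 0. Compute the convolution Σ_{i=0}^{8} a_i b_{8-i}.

1515

Write out a_i and b_{8-i} for i = 0,…,8 and sum the products.
Σ = 1·256 + 3·128 + 5·64 + 7·32 + 9·16 + 11·8 + 13·4 + 15·2 + 17·1 = 1515.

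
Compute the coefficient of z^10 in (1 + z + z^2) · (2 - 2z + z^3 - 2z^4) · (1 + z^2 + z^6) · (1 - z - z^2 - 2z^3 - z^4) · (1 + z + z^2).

(1 + z + z^2) has coefficients 1,1,1 for degrees 0…2.
(2 - 2z + z^3 - 2z^4) has coefficients 2,-2,0,1,-2,0,0,0,0,0,0 for degrees 0…10.
Multiplying by (1 + z^2 + z^6) gives running coefficients 2,-2,2,-1,-2,1,0,-2,0,1,-2 for degrees 0…10.
Multiplying by (1 - z - z^2 - 2z^3 - z^4) gives running coefficients 2,-4,2,-5,-1,2,1,2,2,2,1 for degrees 0…10.
Finally multiplying by (1 + z + z^2), the product of all factors after the first has coefficients 2,-2,0,-7,-4,-4,2,5,5,6,5 for degrees 0…10.
[z^10] = 1·5 + 1·6 + 1·5 = 16.

16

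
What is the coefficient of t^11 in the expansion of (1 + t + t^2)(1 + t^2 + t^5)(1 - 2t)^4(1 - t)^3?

88

(1 + t + t^2) has coefficients 1,1,1 for degrees 0…2.
(1 + t^2 + t^5) has coefficients 1,0,1,0,0,1,0,0,0,0,0,0 for degrees 0…11.
Multiplying by (1 - 2t)^4 gives running coefficients 1,-8,25,-40,40,-31,8,24,-32,16,0,0 for degrees 0…11.
Finally multiplying by (1 - t)^3, the product of all factors after the first has coefficients 1,-11,52,-140,243,-296,261,-133,-49,176,-168,80 for degrees 0…11.
[t^11] = 1·80 + 1·(-168) + 1·176 = 88.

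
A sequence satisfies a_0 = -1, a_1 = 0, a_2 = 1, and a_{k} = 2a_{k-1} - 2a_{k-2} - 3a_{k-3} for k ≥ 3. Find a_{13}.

The ordinary generating function has denominator 1 - 2t + 2t^2 + 3t^3.
Iterating the recurrence: a_0,…,a_{13} = -1, 0, 1, 5, 8, 3, -25, -80, -119, -3, 472, 1307, 1679, -672.

-672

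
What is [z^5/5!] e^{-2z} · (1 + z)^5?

The EGF product rule gives c_5 = Σ_{k_1+k_2=5} C(5; k_1,k_2) · ∏ g_i(k_i), where e^{-2z} gives (-2)^k; (1+z)^5 gives the falling factorial (5)_k.
g_1(k) for k = 0…5: 1, -2, 4, -8, 16, -32.
g_2(k) for k = 0…5: 1, 5, 20, 60, 120, 120.
c_5 = Σ_k C(5,k)·g_1(k)·g_2(5−k) = 1·1·120 + 5·(-2)·120 + 10·4·60 + 10·(-8)·20 + 5·16·5 + 1·(-32)·1 = 120 − 1200 + 2400 − 1600 + 400 − 32 = 88.

88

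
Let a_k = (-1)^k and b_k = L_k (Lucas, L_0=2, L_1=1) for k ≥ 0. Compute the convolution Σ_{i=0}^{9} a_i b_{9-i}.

Write out a_i and b_{9-i} for i = 0,…,9 and sum the products.
Σ = 1·76 − 1·47 + 1·29 − 1·18 + 1·11 − 1·7 + 1·4 − 1·3 + 1·1 − 1·2 = 44.

44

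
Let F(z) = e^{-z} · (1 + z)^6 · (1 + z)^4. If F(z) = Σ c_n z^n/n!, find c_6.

The EGF product rule gives c_6 = Σ_{k_1+k_2+k_3=6} C(6; k_1,k_2,k_3) · ∏ g_i(k_i), where e^{-z} gives (-1)^k; (1+z)^6 gives the falling factorial (6)_k; (1+z)^4 gives the falling factorial (4)_k.
g_1(k) for k = 0…6: 1, -1, 1, -1, 1, -1, 1.
g_2(k) for k = 0…6: 1, 6, 30, 120, 360, 720, 720.
g_3(k) for k = 0…6: 1, 4, 12, 24, 24, 0, 0.
First combine the last two factors: h(k) = Σ_j C(k,j)·g_2(j)·g_3(k−j) for k = 0…6: 1, 10, 90, 720, 5040, 30240, 151200.
c_6 = Σ_k C(6,k)·g_1(k)·h(6−k) = 1·1·151200 + 6·(-1)·30240 + 15·1·5040 + 20·(-1)·720 + 15·1·90 + 6·(-1)·10 + 1·1·1 = 151200 − 181440 + 75600 − 14400 + 1350 − 60 + 1 = 32251.

32251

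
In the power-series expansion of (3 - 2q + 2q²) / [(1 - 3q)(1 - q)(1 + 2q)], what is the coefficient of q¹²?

The denominator gives the recurrence a_n = 2a_(n−1) + 5a_(n−2) − 6a_(n−3) for n ≥ 3; the numerator fixes a_0 = 3, a_1 = 4, a_2 = 25.
Iterating: 3, 4, 25, 52, 205, 520, 1753, 4876, 15397, 44656, 137041, 404980, 1227229, so a_12 = 1227229.

1227229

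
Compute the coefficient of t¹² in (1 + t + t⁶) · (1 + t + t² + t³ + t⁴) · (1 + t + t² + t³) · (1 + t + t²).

9

(1 + t + t⁶) has coefficients 1,1,0,0,0,0,1 for degrees 0…6.
(1 + t + t² + t³ + t⁴) has coefficients 1,1,1,1,1,0,0,0,0,0,0,0,0 for degrees 0…12.
Multiplying by (1 + t + t² + t³) gives running coefficients 1,2,3,4,4,3,2,1,0,0,0,0,0 for degrees 0…12.
Finally multiplying by (1 + t + t²), the product of all factors after the first has coefficients 1,3,6,9,11,11,9,6,3,1,0,0,0 for degrees 0…12.
[t¹²] = 1·0 + 1·0 + 1·9 = 9.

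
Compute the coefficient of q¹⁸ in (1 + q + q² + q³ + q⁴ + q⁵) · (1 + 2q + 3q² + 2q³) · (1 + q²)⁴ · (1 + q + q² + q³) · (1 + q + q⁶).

338

(1 + q + q² + q³ + q⁴ + q⁵) has coefficients 1,1,1,1,1,1 for degrees 0…5.
(1 + 2q + 3q² + 2q³) has coefficients 1,2,3,2,0,0,0,0,0,0,0,0,0,0,0,0,0,0,0 for degrees 0…18.
Multiplying by (1 + q²)⁴ gives running coefficients 1,2,7,10,18,20,22,20,13,10,3,2,0,0,0,0,0,0,0 for degrees 0…18.
Multiplying by (1 + q + q² + q³) gives running coefficients 1,3,10,20,37,55,70,80,75,65,46,28,15,5,2,0,0,0,0 for degrees 0…18.
Finally multiplying by (1 + q + q⁶), the product of all factors after the first has coefficients 1,4,13,30,57,92,126,153,165,160,148,129,113,100,82,67,46,28,15 for degrees 0…18.
[q¹⁸] = 1·15 + 1·28 + 1·46 + 1·67 + 1·82 + 1·100 = 338.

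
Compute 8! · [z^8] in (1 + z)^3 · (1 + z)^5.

40320

The EGF product rule gives c_8 = Σ_{k_1+k_2=8} C(8; k_1,k_2) · ∏ g_i(k_i), where (1+z)^3 gives the falling factorial (3)_k; (1+z)^5 gives the falling factorial (5)_k.
g_1(k) for k = 0…8: 1, 3, 6, 6, 0, 0, 0, 0, 0.
g_2(k) for k = 0…8: 1, 5, 20, 60, 120, 120, 0, 0, 0.
c_8 = Σ_k C(8,k)·g_1(k)·g_2(8−k) = 56·6·120 = 40320.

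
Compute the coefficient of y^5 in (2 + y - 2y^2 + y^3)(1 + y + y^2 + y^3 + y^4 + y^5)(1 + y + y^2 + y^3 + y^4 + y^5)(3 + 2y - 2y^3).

44

(2 + y - 2y^2 + y^3) has coefficients 2,1,-2,1 for degrees 0…3.
(1 + y + y^2 + y^3 + y^4 + y^5) has coefficients 1,1,1,1,1,1 for degrees 0…5.
Multiplying by (1 + y + y^2 + y^3 + y^4 + y^5) gives running coefficients 1,2,3,4,5,6 for degrees 0…5.
Finally multiplying by (3 + 2y - 2y^3), the product of all factors after the first has coefficients 3,8,13,16,19,22 for degrees 0…5.
[y^5] = 2·22 + 1·19 − 2·16 + 1·13 = 44.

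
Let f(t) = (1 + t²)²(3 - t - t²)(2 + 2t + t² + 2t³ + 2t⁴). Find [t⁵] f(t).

(1 + t²)² has coefficients 1,0,2,0,1 for degrees 0…4.
(3 - t - t²) has coefficients 3,-1,-1,0,0,0 for degrees 0…5.
Finally multiplying by (2 + 2t + t² + 2t³ + 2t⁴), the product of all factors after the first has coefficients 6,4,-1,3,3,-4 for degrees 0…5.
[t⁵] = 1·(-4) + 2·3 + 1·4 = 6.

6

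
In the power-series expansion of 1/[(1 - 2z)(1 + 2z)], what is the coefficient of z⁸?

Partial fractions give a closed form: a_n = (1/2)·2^n + (1/2)·(-2)^n.
At n = 8: a_8 = 256.

256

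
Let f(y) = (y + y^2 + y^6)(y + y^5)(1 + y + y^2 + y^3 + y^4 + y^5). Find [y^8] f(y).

(y + y^2 + y^6) has coefficients 0,1,1,0,0,0,1 for degrees 0…6.
(y + y^5) has coefficients 0,1,0,0,0,1,0,0,0 for degrees 0…8.
Finally multiplying by (1 + y + y^2 + y^3 + y^4 + y^5), the product of all factors after the first has coefficients 0,1,1,1,1,2,2,1,1 for degrees 0…8.
[y^8] = 1·1 + 1·2 + 1·1 = 4.

4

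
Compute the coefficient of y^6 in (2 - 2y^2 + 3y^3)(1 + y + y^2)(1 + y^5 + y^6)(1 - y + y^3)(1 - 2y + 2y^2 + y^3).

-1

(2 - 2y^2 + 3y^3) has coefficients 2,0,-2,3 for degrees 0…3.
(1 + y + y^2) has coefficients 1,1,1,0,0,0,0 for degrees 0…6.
Multiplying by (1 + y^5 + y^6) gives running coefficients 1,1,1,0,0,1,2 for degrees 0…6.
Multiplying by (1 - y + y^3) gives running coefficients 1,0,0,0,1,2,1 for degrees 0…6.
Finally multiplying by (1 - 2y + 2y^2 + y^3), the product of all factors after the first has coefficients 1,-2,2,1,1,0,-1 for degrees 0…6.
[y^6] = 2·(-1) − 2·1 + 3·1 = -1.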